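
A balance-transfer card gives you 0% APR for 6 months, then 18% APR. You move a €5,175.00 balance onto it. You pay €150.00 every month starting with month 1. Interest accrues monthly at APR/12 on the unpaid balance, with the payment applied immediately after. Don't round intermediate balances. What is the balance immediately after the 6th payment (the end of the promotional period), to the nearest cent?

€4,275.00

Promo months 1–6 at r₀ = 0%/12 = 0; months 7+ at r₁ = 18%/12 = 0.015.
After month 6 (no interest yet): B = €5,175.00 − 6·€150.00 = €4,275.00.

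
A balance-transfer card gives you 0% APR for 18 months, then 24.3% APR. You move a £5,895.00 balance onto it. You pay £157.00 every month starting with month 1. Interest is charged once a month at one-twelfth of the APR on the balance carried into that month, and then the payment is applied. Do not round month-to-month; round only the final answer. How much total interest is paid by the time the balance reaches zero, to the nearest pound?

Promo months 1–18 at r₀ = 0%/12 = 0; months 19+ at r₁ = 24.3%/12 = 0.02025.
After month 18 (no interest yet): B = £5,895.00 − 18·£157.00 = £3,069.00.
Then at r₁ with £157.00/mo: n₂ = −ln(1 − r₁·B/P)/ln(1+r₁) ≈ 25.14 → 26 more payments.
Total paid = 43·£157.00 + £21.55 = £6,772.55; interest = £6,772.55 − £5,895.00 = £877.55.

£878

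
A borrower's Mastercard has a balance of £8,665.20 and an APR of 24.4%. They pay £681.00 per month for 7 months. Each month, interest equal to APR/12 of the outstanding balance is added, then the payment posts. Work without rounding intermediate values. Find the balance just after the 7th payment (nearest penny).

£4,908.54

Monthly rate r = 24.4%/12 = 2.03333% = 0.0203333.
Each month: B ← B·(1+r) − £681.00.
Month 1: interest £176.19; balance after payment £8,160.39.
Month 2: interest £165.93; balance after payment £7,645.32.
Month 3: interest £155.45; balance after payment £7,119.78.
Month 4: interest £144.77; balance after payment £6,583.54.
Month 5: interest £133.87; balance after payment £6,036.41.
Month 6: interest £122.74; balance after payment £5,478.15.
Month 7: interest £111.39; balance after payment £4,908.54.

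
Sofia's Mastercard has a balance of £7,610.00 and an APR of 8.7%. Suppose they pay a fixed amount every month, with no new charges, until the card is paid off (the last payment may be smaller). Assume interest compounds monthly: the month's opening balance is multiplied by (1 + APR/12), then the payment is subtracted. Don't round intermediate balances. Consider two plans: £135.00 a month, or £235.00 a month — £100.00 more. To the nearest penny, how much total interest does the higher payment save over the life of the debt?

£1,113.99

Monthly rate r = 8.7%/12 = 0.725% = 0.00725.
At £135.00/mo: n = ⌈−ln(1 − rB₀/P)/ln(1+r)⌉ = 73 payments (last £98.95); total interest = total paid − £7,610.00 = £2,208.95.
At £235.00/mo: 38 payments (last £9.96); total interest £1,094.96.
Interest saved = £2,208.95 − £1,094.96 = £1,113.99.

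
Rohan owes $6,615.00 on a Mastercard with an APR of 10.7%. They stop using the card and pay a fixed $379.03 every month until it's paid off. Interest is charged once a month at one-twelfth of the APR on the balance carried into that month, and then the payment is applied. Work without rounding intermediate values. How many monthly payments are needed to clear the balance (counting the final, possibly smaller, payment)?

Monthly rate r = 10.7%/12 = 0.891667% = 0.00891667.
Recurrence: B ← B·(1+r) − $379.03.
Month 1: interest $58.98; balance after payment $6,294.95.
Month 2: interest $56.13; balance after payment $5,972.05.
Closed form: n = −ln(1 − rB₀/P)/ln(1+r) = −ln(0.84438)/ln(1.00892) ≈ 19.055, so the balance reaches zero during payment 20.

20 months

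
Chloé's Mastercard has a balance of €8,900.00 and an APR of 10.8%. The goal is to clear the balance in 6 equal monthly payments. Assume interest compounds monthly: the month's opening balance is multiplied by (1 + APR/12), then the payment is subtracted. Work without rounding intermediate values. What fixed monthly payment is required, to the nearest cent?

Monthly rate r = 10.8%/12 = 0.9% = 0.009.
Level-payment amortization: P = B₀·r / (1 − (1+r)^(−n)) = 8900.00·0.009 / (1 − 1.009^(−6)).
Denominator 1 − (1+r)^(−6) = 0.052339012.
P = 80.1 / 0.052339012 ≈ 1530.41.

€1,530.41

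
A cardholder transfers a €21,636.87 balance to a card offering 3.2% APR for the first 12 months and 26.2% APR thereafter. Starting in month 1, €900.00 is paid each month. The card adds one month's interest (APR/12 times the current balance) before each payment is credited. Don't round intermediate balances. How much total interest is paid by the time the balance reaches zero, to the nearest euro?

Promo months 1–12 at r₀ = 3.2%/12 = 0.00266667; months 13+ at r₁ = 26.2%/12 = 0.0218333.
After month 12: iterate B ← B·(1+r₀) − €900.00 for 12 months → €11,379.68.
Then at r₁ with €900.00/mo: n₂ = −ln(1 − r₁·B/P)/ln(1+r₁) ≈ 14.96 → 15 more payments.
Total paid = 26·€900.00 + €861.83 = €24,261.83; interest = €24,261.83 − €21,636.87 = €2,624.96.

€2,625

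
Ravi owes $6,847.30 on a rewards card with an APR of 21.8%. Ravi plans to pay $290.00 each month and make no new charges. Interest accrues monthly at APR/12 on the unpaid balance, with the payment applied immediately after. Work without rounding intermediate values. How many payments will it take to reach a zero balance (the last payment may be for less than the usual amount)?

32 payments

Monthly rate r = 21.8%/12 = 1.81667% = 0.0181667.
Recurrence: B ← B·(1+r) − $290.00.
Month 1: interest $124.39; balance after payment $6,681.69.
Month 2: interest $121.38; balance after payment $6,513.08.
Closed form: n = −ln(1 − rB₀/P)/ln(1+r) = −ln(0.57106)/ln(1.01817) ≈ 31.119, so the balance reaches zero during payment 32.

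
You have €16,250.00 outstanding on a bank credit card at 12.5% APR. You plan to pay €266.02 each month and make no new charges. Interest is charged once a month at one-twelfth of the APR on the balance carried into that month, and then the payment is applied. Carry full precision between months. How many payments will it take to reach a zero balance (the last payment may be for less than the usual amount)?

98 months

Monthly rate r = 12.5%/12 = 1.04167% = 0.0104167.
Recurrence: B ← B·(1+r) − €266.02.
Month 1: interest €169.27; balance after payment €16,153.25.
Month 2: interest €168.26; balance after payment €16,055.49.
Closed form: n = −ln(1 − rB₀/P)/ln(1+r) = −ln(0.36369)/ln(1.01042) ≈ 97.604, so the balance reaches zero during payment 98.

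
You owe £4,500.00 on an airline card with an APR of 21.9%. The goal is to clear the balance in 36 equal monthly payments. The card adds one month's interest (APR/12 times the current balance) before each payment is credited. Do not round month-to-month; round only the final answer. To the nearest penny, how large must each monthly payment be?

£171.62

Monthly rate r = 21.9%/12 = 1.825% = 0.01825.
Level-payment amortization: P = B₀·r / (1 − (1+r)^(−n)) = 4500.00·0.01825 / (1 − 1.01825^(−36)).
Denominator 1 − (1+r)^(−36) = 0.478516076.
P = 82.125 / 0.478516076 ≈ 171.62.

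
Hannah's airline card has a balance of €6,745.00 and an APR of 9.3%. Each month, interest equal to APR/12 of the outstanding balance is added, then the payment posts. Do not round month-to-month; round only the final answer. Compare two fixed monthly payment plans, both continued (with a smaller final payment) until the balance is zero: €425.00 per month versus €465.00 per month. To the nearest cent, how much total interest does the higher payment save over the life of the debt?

Monthly rate r = 9.3%/12 = 0.775% = 0.00775.
At €425.00/mo: n = ⌈−ln(1 − rB₀/P)/ln(1+r)⌉ = 18 payments (last €0.16); total interest = total paid − €6,745.00 = €480.16.
At €465.00/mo: 16 payments (last €208.31); total interest €438.31.
Interest saved = €480.16 − €438.31 = €41.85.

€41.85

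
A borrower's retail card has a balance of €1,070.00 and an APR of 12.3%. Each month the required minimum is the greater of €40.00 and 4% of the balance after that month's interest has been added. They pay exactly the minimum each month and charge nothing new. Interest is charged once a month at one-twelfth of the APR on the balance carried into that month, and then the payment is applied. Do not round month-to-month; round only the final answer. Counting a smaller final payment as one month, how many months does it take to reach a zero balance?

Monthly rate r = 12.3%/12 = 1.025% = 0.01025.
While 4% of the post-interest balance exceeds €40.00, each month B ← (B·(1+r))·(1 − 0.04), i.e. B shrinks by the factor (1+r)·0.96 = 0.96984.
This holds for months 1–3. Entering month 4 the balance is €976.08; 4% of the post-interest balance is now below €40.00, so the flat €40.00 minimum applies from here.
From month 4 a fixed €40.00 at rate r clears €976.08 in 29 more payments. Total: 3 + 29 = 32 months.

32 months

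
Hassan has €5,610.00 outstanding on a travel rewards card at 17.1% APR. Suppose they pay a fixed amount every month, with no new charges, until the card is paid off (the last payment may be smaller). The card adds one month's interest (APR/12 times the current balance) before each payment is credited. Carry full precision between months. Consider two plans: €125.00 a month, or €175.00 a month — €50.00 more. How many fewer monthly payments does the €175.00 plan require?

29 fewer payments

Monthly rate r = 17.1%/12 = 1.425% = 0.01425.
At €125.00/mo: n = ⌈−ln(1 − rB₀/P)/ln(1+r)⌉ = 73 payments (last €14.36); total interest = total paid − €5,610.00 = €3,404.36.
At €175.00/mo: 44 payments (last €23.38); total interest €1,938.38.
Payments saved = 73 − 44 = 29.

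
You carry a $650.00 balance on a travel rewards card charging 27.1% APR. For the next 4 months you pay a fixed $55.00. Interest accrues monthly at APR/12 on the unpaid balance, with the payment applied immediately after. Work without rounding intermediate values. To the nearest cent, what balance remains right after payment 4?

Monthly rate r = 27.1%/12 = 2.25833% = 0.0225833.
Each month: B ← B·(1+r) − $55.00.
Month 1: interest $14.68; balance after payment $609.68.
Month 2: interest $13.77; balance after payment $568.45.
Month 3: interest $12.84; balance after payment $526.29.
Month 4: interest $11.89; balance after payment $483.17.

$483.17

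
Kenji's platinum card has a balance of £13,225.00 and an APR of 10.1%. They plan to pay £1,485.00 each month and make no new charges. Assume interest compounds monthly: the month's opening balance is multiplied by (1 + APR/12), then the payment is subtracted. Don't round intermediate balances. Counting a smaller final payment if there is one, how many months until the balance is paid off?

10 payments

Monthly rate r = 10.1%/12 = 0.841667% = 0.00841667.
Recurrence: B ← B·(1+r) − £1,485.00.
Month 1: interest £111.31; balance after payment £11,851.31.
Month 2: interest £99.75; balance after payment £10,466.06.
Closed form: n = −ln(1 − rB₀/P)/ln(1+r) = −ln(0.92504)/ln(1.00842) ≈ 9.296, so the balance reaches zero during payment 10.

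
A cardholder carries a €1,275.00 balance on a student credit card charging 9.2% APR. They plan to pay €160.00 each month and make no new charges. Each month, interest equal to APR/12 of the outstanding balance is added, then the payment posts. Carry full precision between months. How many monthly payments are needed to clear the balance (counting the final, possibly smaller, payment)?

9 months

Monthly rate r = 9.2%/12 = 0.766667% = 0.00766667.
Recurrence: B ← B·(1+r) − €160.00.
Month 1: interest €9.77; balance after payment €1,124.78.
Month 2: interest €8.62; balance after payment €973.40.
Closed form: n = −ln(1 − rB₀/P)/ln(1+r) = −ln(0.93891)/ln(1.00767) ≈ 8.254, so the balance reaches zero during payment 9.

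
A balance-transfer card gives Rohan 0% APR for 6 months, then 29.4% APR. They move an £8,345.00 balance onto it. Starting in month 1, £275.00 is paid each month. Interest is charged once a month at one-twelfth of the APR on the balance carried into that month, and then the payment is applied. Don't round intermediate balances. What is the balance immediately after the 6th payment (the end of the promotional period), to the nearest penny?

Promo months 1–6 at r₀ = 0%/12 = 0; months 7+ at r₁ = 29.4%/12 = 0.0245.
After month 6 (no interest yet): B = £8,345.00 − 6·£275.00 = £6,695.00.

£6,695.00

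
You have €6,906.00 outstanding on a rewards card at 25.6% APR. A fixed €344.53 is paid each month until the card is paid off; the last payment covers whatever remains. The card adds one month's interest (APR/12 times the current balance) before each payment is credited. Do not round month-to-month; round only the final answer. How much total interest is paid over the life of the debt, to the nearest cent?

Monthly rate r = 25.6%/12 = 2.13333% = 0.0213333.
Payoff takes n = ⌈−ln(1 − rB₀/P)/ln(1+r)⌉ = ⌈26.432⌉ = 27 payments; the last is €149.74.
Total paid = 26·€344.53 + €149.74 = €9,107.52.
Total interest = total paid − principal = €9,107.52 − €6,906.00 = €2,201.52.

€2,201.52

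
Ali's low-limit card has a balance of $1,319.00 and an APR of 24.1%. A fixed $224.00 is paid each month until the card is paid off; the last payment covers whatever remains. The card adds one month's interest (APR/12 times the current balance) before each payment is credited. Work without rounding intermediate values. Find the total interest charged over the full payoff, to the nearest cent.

$99.28

Monthly rate r = 24.1%/12 = 2.00833% = 0.0200833.
Payoff takes n = ⌈−ln(1 − rB₀/P)/ln(1+r)⌉ = ⌈6.329⌉ = 7 payments; the last is $74.28.
Total paid = 6·$224.00 + $74.28 = $1,418.28.
Total interest = total paid − principal = $1,418.28 − $1,319.00 = $99.28.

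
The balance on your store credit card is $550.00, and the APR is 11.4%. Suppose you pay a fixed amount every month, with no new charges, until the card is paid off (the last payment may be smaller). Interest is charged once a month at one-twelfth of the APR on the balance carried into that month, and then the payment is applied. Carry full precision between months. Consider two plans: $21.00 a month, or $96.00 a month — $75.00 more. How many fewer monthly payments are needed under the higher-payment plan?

Monthly rate r = 11.4%/12 = 0.95% = 0.0095.
At $21.00/mo: n = ⌈−ln(1 − rB₀/P)/ln(1+r)⌉ = 31 payments (last $5.44); total interest = total paid − $550.00 = $85.44.
At $96.00/mo: 6 payments (last $88.25); total interest $18.25.
Payments saved = 31 − 6 = 25.

25 fewer payments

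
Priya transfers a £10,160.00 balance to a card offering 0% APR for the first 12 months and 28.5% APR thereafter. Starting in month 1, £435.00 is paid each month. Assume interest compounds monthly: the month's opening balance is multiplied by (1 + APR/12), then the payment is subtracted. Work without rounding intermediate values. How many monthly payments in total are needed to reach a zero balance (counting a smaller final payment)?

26 months

Promo months 1–12 at r₀ = 0%/12 = 0; months 13+ at r₁ = 28.5%/12 = 0.02375.
After month 12 (no interest yet): B = £10,160.00 − 12·£435.00 = £4,940.00.
Then at r₁ with £435.00/mo: n₂ = −ln(1 − r₁·B/P)/ln(1+r₁) ≈ 13.39 → 14 more payments.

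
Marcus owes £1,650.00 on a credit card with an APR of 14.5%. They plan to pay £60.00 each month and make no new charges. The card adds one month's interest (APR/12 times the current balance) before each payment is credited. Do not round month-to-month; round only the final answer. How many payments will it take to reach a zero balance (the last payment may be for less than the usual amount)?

Monthly rate r = 14.5%/12 = 1.20833% = 0.0120833.
Recurrence: B ← B·(1+r) − £60.00.
Month 1: interest £19.94; balance after payment £1,609.94.
Month 2: interest £19.45; balance after payment £1,569.39.
Closed form: n = −ln(1 − rB₀/P)/ln(1+r) = −ln(0.66771)/ln(1.01208) ≈ 33.628, so the balance reaches zero during payment 34.

34 payments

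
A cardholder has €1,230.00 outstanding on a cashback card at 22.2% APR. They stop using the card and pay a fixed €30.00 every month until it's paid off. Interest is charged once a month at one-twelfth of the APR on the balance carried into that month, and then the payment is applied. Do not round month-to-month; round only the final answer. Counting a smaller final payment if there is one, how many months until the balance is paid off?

Monthly rate r = 22.2%/12 = 1.85% = 0.0185.
Recurrence: B ← B·(1+r) − €30.00.
Month 1: interest €22.75; balance after payment €1,222.76.
Month 2: interest €22.62; balance after payment €1,215.38.
Closed form: n = −ln(1 − rB₀/P)/ln(1+r) = −ln(0.2415)/ln(1.0185) ≈ 77.513, so the balance reaches zero during payment 78.

78 months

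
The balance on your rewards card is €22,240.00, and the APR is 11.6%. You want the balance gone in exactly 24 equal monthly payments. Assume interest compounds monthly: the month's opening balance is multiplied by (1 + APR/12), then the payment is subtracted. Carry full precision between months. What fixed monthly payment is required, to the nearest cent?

€1,042.76

Monthly rate r = 11.6%/12 = 0.966667% = 0.00966667.
Level-payment amortization: P = B₀·r / (1 − (1+r)^(−n)) = 22240.00·0.00966667 / (1 − 1.00967^(−24)).
Denominator 1 − (1+r)^(−24) = 0.206169916.
P = 214.987 / 0.206169916 ≈ 1042.76.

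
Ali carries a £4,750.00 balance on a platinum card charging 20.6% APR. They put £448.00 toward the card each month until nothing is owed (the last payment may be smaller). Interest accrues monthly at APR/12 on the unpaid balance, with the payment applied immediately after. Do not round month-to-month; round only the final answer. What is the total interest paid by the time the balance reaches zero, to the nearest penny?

Monthly rate r = 20.6%/12 = 1.71667% = 0.0171667.
Payoff takes n = ⌈−ln(1 − rB₀/P)/ln(1+r)⌉ = ⌈11.804⌉ = 12 payments; the last is £360.60.
Total paid = 11·£448.00 + £360.60 = £5,288.60.
Total interest = total paid − principal = £5,288.60 − £4,750.00 = £538.60.

£538.60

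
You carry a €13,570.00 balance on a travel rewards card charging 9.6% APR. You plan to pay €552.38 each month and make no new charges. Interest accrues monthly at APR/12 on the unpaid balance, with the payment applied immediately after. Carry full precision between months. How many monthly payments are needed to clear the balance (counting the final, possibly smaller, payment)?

28 payments

Monthly rate r = 9.6%/12 = 0.8% = 0.008.
Recurrence: B ← B·(1+r) − €552.38.
Month 1: interest €108.56; balance after payment €13,126.18.
Month 2: interest €105.01; balance after payment €12,678.81.
Closed form: n = −ln(1 − rB₀/P)/ln(1+r) = −ln(0.80347)/ln(1.008) ≈ 27.461, so the balance reaches zero during payment 28.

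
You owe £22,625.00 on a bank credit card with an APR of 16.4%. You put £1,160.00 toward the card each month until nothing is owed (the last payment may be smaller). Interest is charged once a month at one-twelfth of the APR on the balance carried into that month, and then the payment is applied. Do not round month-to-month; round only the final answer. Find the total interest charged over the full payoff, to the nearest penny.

£3,868.34

Monthly rate r = 16.4%/12 = 1.36667% = 0.0136667.
Payoff takes n = ⌈−ln(1 − rB₀/P)/ln(1+r)⌉ = ⌈22.838⌉ = 23 payments; the last is £973.34.
Total paid = 22·£1,160.00 + £973.34 = £26,493.34.
Total interest = total paid − principal = £26,493.34 − £22,625.00 = £3,868.34.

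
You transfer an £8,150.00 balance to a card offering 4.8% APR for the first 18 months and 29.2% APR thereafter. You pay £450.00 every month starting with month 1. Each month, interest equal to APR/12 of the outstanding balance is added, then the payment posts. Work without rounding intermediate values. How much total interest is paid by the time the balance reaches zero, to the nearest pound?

£335

Promo months 1–18 at r₀ = 4.8%/12 = 0.004; months 19+ at r₁ = 29.2%/12 = 0.0243333.
After month 18: iterate B ← B·(1+r₀) − £450.00 for 18 months → £375.82.
Then at r₁ with £450.00/mo: n₂ = −ln(1 − r₁·B/P)/ln(1+r₁) ≈ 0.85 → 1 more payments.
Total paid = 18·£450.00 + £384.96 = £8,484.96; interest = £8,484.96 − £8,150.00 = £334.96.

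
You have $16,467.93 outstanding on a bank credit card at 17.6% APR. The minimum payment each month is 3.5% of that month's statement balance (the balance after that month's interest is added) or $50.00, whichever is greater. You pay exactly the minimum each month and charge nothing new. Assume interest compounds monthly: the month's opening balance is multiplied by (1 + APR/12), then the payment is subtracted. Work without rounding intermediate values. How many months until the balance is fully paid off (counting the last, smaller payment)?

Monthly rate r = 17.6%/12 = 1.46667% = 0.0146667.
While 3.5% of the post-interest balance exceeds $50.00, each month B ← (B·(1+r))·(1 − 0.035), i.e. B shrinks by the factor (1+r)·0.965 = 0.97915.
This holds for months 1–117. Entering month 118 the balance is $1,400.14; 3.5% of the post-interest balance is now below $50.00, so the flat $50.00 minimum applies from here.
From month 118 a fixed $50.00 at rate r clears $1,400.14 in 37 more payments. Total: 117 + 37 = 154 months.

154 months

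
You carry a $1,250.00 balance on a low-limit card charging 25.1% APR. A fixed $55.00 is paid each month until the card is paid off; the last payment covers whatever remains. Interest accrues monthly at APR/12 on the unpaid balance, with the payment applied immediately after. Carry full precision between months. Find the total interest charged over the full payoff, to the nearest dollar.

$464

Monthly rate r = 25.1%/12 = 2.09167% = 0.0209167.
Payoff takes n = ⌈−ln(1 − rB₀/P)/ln(1+r)⌉ = ⌈31.162⌉ = 32 payments; the last is $8.98.
Total paid = 31·$55.00 + $8.98 = $1,713.98.
Total interest = total paid − principal = $1,713.98 − $1,250.00 = $463.98.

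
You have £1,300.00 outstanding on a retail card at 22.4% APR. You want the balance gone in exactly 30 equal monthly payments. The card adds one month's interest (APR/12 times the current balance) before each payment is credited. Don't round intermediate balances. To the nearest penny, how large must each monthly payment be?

£56.99

Monthly rate r = 22.4%/12 = 1.86667% = 0.0186667.
Level-payment amortization: P = B₀·r / (1 − (1+r)^(−n)) = 1300.00·0.0186667 / (1 − 1.01867^(−30)).
Denominator 1 − (1+r)^(−30) = 0.425834432.
P = 24.2667 / 0.425834432 ≈ 56.99.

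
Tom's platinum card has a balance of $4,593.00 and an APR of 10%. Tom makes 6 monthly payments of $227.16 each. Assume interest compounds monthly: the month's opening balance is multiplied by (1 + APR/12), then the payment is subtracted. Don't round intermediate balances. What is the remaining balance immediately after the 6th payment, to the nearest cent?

$3,435.82

Monthly rate r = 10%/12 = 0.833333% = 0.00833333.
Each month: B ← B·(1+r) − $227.16.
Month 1: interest $38.27; balance after payment $4,404.11.
Month 2: interest $36.70; balance after payment $4,213.66.
Month 3: interest $35.11; balance after payment $4,021.61.
Month 4: interest $33.51; balance after payment $3,827.96.
Month 5: interest $31.90; balance after payment $3,632.70.
Month 6: interest $30.27; balance after payment $3,435.82.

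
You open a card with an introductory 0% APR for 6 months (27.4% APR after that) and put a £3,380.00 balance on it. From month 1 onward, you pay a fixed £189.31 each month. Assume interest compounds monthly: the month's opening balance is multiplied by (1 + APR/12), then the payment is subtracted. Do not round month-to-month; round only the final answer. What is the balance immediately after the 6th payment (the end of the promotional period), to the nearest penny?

Promo months 1–6 at r₀ = 0%/12 = 0; months 7+ at r₁ = 27.4%/12 = 0.0228333.
After month 6 (no interest yet): B = £3,380.00 − 6·£189.31 = £2,244.14.

£2,244.14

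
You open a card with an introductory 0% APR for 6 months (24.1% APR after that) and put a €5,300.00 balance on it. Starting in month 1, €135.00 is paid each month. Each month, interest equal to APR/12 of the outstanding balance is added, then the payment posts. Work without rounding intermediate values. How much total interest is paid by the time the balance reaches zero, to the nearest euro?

€2,995

Promo months 1–6 at r₀ = 0%/12 = 0; months 7+ at r₁ = 24.1%/12 = 0.0200833.
After month 6 (no interest yet): B = €5,300.00 − 6·€135.00 = €4,490.00.
Then at r₁ with €135.00/mo: n₂ = −ln(1 − r₁·B/P)/ln(1+r₁) ≈ 55.45 → 56 more payments.
Total paid = 61·€135.00 + €60.43 = €8,295.43; interest = €8,295.43 − €5,300.00 = €2,995.43.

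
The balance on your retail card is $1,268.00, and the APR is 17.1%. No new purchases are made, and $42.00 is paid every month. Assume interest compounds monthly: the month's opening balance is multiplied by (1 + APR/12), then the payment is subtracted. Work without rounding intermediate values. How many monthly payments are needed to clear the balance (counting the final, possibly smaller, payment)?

Monthly rate r = 17.1%/12 = 1.425% = 0.01425.
Recurrence: B ← B·(1+r) − $42.00.
Month 1: interest $18.07; balance after payment $1,244.07.
Month 2: interest $17.73; balance after payment $1,219.80.
Closed form: n = −ln(1 − rB₀/P)/ln(1+r) = −ln(0.56979)/ln(1.01425) ≈ 39.754, so the balance reaches zero during payment 40.

40 months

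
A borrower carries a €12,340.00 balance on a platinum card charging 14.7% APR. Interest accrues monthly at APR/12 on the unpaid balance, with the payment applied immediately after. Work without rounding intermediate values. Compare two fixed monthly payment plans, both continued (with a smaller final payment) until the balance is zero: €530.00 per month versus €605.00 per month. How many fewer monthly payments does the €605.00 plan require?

Monthly rate r = 14.7%/12 = 1.225% = 0.01225.
At €530.00/mo: n = ⌈−ln(1 − rB₀/P)/ln(1+r)⌉ = 28 payments (last €307.05); total interest = total paid − €12,340.00 = €2,277.05.
At €605.00/mo: 24 payments (last €371.39); total interest €1,946.39.
Payments saved = 28 − 24 = 4.

4 fewer payments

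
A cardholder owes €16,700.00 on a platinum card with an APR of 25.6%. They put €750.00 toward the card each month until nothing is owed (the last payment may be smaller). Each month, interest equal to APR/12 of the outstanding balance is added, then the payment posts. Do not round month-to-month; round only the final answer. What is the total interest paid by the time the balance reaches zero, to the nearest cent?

€6,197.44

Monthly rate r = 25.6%/12 = 2.13333% = 0.0213333.
Payoff takes n = ⌈−ln(1 − rB₀/P)/ln(1+r)⌉ = ⌈30.527⌉ = 31 payments; the last is €397.44.
Total paid = 30·€750.00 + €397.44 = €22,897.44.
Total interest = total paid − principal = €22,897.44 − €16,700.00 = €6,197.44.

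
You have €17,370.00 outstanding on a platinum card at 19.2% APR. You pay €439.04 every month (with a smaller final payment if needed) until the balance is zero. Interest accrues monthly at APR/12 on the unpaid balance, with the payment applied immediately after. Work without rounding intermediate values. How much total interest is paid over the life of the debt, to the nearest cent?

Monthly rate r = 19.2%/12 = 1.6% = 0.016.
Payoff takes n = ⌈−ln(1 − rB₀/P)/ln(1+r)⌉ = ⌈63.152⌉ = 64 payments; the last is €67.39.
Total paid = 63·€439.04 + €67.39 = €27,726.91.
Total interest = total paid − principal = €27,726.91 − €17,370.00 = €10,356.91.

€10,356.91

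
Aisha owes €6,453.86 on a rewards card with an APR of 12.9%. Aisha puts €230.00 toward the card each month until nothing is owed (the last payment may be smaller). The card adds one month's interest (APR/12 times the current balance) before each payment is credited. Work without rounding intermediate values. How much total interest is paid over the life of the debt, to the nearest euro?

Monthly rate r = 12.9%/12 = 1.075% = 0.01075.
Payoff takes n = ⌈−ln(1 − rB₀/P)/ln(1+r)⌉ = ⌈33.577⌉ = 34 payments; the last is €133.12.
Total paid = 33·€230.00 + €133.12 = €7,723.12.
Total interest = total paid − principal = €7,723.12 − €6,453.86 = €1,269.26.

€1,269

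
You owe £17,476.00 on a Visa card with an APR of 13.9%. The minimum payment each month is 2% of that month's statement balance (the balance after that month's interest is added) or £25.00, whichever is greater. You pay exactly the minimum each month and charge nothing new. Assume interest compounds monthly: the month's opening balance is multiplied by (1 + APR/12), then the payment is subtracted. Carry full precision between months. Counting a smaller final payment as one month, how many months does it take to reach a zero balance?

379 months

Monthly rate r = 13.9%/12 = 1.15833% = 0.0115833.
While 2% of the post-interest balance exceeds £25.00, each month B ← (B·(1+r))·(1 − 0.02), i.e. B shrinks by the factor (1+r)·0.98 = 0.99135.
This holds for months 1–305. Entering month 306 the balance is £1,235.67; 2% of the post-interest balance is now below £25.00, so the flat £25.00 minimum applies from here.
From month 306 a fixed £25.00 at rate r clears £1,235.67 in 74 more payments. Total: 305 + 74 = 379 months.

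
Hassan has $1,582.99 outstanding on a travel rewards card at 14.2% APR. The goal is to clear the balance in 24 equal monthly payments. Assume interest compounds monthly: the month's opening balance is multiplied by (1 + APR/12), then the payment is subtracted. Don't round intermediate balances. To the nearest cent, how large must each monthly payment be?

$76.15

Monthly rate r = 14.2%/12 = 1.18333% = 0.0118333.
Level-payment amortization: P = B₀·r / (1 − (1+r)^(−n)) = 1582.99·0.0118333 / (1 − 1.01183^(−24)).
Denominator 1 − (1+r)^(−24) = 0.245977301.
P = 18.732 / 0.245977301 ≈ 76.15.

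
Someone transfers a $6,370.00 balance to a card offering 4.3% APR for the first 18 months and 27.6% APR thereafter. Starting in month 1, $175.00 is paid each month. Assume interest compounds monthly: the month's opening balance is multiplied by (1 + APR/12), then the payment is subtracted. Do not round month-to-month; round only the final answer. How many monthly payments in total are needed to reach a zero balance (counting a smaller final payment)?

Promo months 1–18 at r₀ = 4.3%/12 = 0.00358333; months 19+ at r₁ = 27.6%/12 = 0.023.
After month 18: iterate B ← B·(1+r₀) − $175.00 for 18 months → $3,545.82.
Then at r₁ with $175.00/mo: n₂ = −ln(1 − r₁·B/P)/ln(1+r₁) ≈ 27.59 → 28 more payments.

46 payments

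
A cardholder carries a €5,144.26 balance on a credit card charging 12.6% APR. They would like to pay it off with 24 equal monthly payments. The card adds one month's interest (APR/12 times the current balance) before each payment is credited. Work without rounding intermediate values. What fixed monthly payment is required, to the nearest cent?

Monthly rate r = 12.6%/12 = 1.05% = 0.0105.
Level-payment amortization: P = B₀·r / (1 − (1+r)^(−n)) = 5144.26·0.0105 / (1 − 1.0105^(−24)).
Denominator 1 − (1+r)^(−24) = 0.221733438.
P = 54.0147 / 0.221733438 ≈ 243.60.

€243.60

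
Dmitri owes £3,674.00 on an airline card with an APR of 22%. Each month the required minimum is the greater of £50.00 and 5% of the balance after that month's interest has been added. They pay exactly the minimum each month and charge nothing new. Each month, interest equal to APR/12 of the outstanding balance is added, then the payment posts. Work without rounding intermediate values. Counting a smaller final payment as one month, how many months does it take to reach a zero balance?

Monthly rate r = 22%/12 = 1.83333% = 0.0183333.
While 5% of the post-interest balance exceeds £50.00, each month B ← (B·(1+r))·(1 − 0.05), i.e. B shrinks by the factor (1+r)·0.95 = 0.96742.
This holds for months 1–40. Entering month 41 the balance is £976.52; 5% of the post-interest balance is now below £50.00, so the flat £50.00 minimum applies from here.
From month 41 a fixed £50.00 at rate r clears £976.52 in 25 more payments. Total: 40 + 25 = 65 months.

65 months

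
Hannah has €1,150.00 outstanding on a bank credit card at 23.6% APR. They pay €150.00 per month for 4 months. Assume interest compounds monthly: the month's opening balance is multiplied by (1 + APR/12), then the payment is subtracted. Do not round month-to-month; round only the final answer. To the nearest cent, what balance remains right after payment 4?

Monthly rate r = 23.6%/12 = 1.96667% = 0.0196667.
Each month: B ← B·(1+r) − €150.00.
Month 1: interest €22.62; balance after payment €1,022.62.
Month 2: interest €20.11; balance after payment €892.73.
Month 3: interest €17.56; balance after payment €760.29.
Month 4: interest €14.95; balance after payment €625.24.

€625.24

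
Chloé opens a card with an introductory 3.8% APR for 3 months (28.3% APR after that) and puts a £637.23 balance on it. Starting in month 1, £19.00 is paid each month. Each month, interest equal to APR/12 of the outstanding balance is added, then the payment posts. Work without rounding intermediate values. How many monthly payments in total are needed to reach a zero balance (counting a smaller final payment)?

59 payments

Promo months 1–3 at r₀ = 3.8%/12 = 0.00316667; months 4+ at r₁ = 28.3%/12 = 0.0235833.
After month 3: iterate B ← B·(1+r₀) − £19.00 for 3 months → £586.12.
Then at r₁ with £19.00/mo: n₂ = −ln(1 − r₁·B/P)/ln(1+r₁) ≈ 55.78 → 56 more payments.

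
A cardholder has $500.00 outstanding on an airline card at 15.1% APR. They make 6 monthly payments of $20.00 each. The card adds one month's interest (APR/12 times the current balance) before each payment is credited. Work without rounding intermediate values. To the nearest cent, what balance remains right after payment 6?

Monthly rate r = 15.1%/12 = 1.25833% = 0.0125833.
Each month: B ← B·(1+r) − $20.00.
Month 1: interest $6.29; balance after payment $486.29.
Month 2: interest $6.12; balance after payment $472.41.
Month 3: interest $5.94; balance after payment $458.36.
Month 4: interest $5.77; balance after payment $444.12.
Month 5: interest $5.59; balance after payment $429.71.
Month 6: interest $5.41; balance after payment $415.12.

$415.12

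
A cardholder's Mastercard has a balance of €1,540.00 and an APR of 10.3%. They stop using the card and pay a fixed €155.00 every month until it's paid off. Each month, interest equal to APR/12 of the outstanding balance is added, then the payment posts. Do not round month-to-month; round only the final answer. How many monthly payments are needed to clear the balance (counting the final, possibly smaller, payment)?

Monthly rate r = 10.3%/12 = 0.858333% = 0.00858333.
Recurrence: B ← B·(1+r) − €155.00.
Month 1: interest €13.22; balance after payment €1,398.22.
Month 2: interest €12.00; balance after payment €1,255.22.
Closed form: n = −ln(1 − rB₀/P)/ln(1+r) = −ln(0.91472)/ln(1.00858) ≈ 10.429, so the balance reaches zero during payment 11.

11 months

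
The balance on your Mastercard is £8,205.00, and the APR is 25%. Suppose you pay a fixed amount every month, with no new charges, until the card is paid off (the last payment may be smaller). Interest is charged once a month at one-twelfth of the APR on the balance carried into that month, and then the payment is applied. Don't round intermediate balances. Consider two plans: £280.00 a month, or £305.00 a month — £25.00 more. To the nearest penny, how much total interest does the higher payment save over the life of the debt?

Monthly rate r = 25%/12 = 2.08333% = 0.0208333.
At £280.00/mo: n = ⌈−ln(1 − rB₀/P)/ln(1+r)⌉ = 46 payments (last £204.27); total interest = total paid − £8,205.00 = £4,599.27.
At £305.00/mo: 40 payments (last £264.45); total interest £3,954.45.
Interest saved = £4,599.27 − £3,954.45 = £644.82.

£644.82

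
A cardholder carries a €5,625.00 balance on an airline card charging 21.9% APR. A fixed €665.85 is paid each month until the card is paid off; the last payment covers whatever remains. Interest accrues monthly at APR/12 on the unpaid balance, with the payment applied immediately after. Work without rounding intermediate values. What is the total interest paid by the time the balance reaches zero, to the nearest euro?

Monthly rate r = 21.9%/12 = 1.825% = 0.01825.
Payoff takes n = ⌈−ln(1 − rB₀/P)/ln(1+r)⌉ = ⌈9.258⌉ = 10 payments; the last is €173.15.
Total paid = 9·€665.85 + €173.15 = €6,165.80.
Total interest = total paid − principal = €6,165.80 − €5,625.00 = €540.80.

€541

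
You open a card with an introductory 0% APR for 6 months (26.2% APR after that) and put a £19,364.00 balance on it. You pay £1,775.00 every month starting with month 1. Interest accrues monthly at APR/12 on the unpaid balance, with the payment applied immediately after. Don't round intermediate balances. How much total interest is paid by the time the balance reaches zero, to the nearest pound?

£607

Promo months 1–6 at r₀ = 0%/12 = 0; months 7+ at r₁ = 26.2%/12 = 0.0218333.
After month 6 (no interest yet): B = £19,364.00 − 6·£1,775.00 = £8,714.00.
Then at r₁ with £1,775.00/mo: n₂ = −ln(1 − r₁·B/P)/ln(1+r₁) ≈ 5.25 → 6 more payments.
Total paid = 11·£1,775.00 + £446.17 = £19,971.17; interest = £19,971.17 − £19,364.00 = £607.17.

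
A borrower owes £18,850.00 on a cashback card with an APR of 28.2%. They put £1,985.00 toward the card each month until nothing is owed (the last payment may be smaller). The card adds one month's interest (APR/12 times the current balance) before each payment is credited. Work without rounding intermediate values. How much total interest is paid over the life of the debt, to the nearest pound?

Monthly rate r = 28.2%/12 = 2.35% = 0.0235.
Payoff takes n = ⌈−ln(1 − rB₀/P)/ln(1+r)⌉ = ⌈10.871⌉ = 11 payments; the last is £1,732.32.
Total paid = 10·£1,985.00 + £1,732.32 = £21,582.32.
Total interest = total paid − principal = £21,582.32 − £18,850.00 = £2,732.32.

£2,732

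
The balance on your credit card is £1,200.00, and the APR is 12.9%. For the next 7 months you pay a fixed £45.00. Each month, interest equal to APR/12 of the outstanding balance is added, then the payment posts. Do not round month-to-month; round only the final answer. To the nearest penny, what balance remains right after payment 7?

£967.92

Monthly rate r = 12.9%/12 = 1.075% = 0.01075.
Each month: B ← B·(1+r) − £45.00.
Month 1: interest £12.90; balance after payment £1,167.90.
Month 2: interest £12.55; balance after payment £1,135.45.
Month 3: interest £12.21; balance after payment £1,102.66.
Month 4: interest £11.85; balance after payment £1,069.51.
Month 5: interest £11.50; balance after payment £1,036.01.
Month 6: interest £11.14; balance after payment £1,002.15.
Month 7: interest £10.77; balance after payment £967.92.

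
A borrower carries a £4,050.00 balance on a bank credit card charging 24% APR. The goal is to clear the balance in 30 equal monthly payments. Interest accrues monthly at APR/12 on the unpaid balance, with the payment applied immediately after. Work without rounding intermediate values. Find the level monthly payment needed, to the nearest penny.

£180.83

Monthly rate r = 24%/12 = 2% = 0.02.
Level-payment amortization: P = B₀·r / (1 − (1+r)^(−n)) = 4050.00·0.02 / (1 − 1.02^(−30)).
Denominator 1 − (1+r)^(−30) = 0.447929111.
P = 81 / 0.447929111 ≈ 180.83.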